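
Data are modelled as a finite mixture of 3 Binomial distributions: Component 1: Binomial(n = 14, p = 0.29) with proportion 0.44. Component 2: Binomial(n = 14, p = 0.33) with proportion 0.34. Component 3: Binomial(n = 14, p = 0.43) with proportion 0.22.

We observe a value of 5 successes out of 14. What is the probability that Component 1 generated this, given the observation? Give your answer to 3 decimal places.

The responsibility of component k is π_k f_k(x) divided by Σ_j π_j f_j(x).
Component likelihoods at x = 5 successes out of 14:
  p_1 = C(14,5)·0.29^5·0.71^9 = 2002·0.00205111·0.0458485 = 0.188269
  p_2 = C(14,5)·0.33^5·0.67^9 = 2002·0.00391354·0.0272065 = 0.213161
  p_3 = C(14,5)·0.43^5·0.57^9 = 2002·0.0147008·0.00635146 = 0.18693
Prior × likelihood for each component:
  π_1·p_1 = 0.44 × 0.188269 = 0.0828384
  π_2·p_2 = 0.34 × 0.213161 = 0.0724746
  π_3·p_3 = 0.22 × 0.18693 = 0.0411247
Sum: 0.0828384 + 0.0724746 + 0.0411247 = 0.196438
Responsibility of Component 1: 0.0828384 / 0.196438 ≈ 0.422

0.422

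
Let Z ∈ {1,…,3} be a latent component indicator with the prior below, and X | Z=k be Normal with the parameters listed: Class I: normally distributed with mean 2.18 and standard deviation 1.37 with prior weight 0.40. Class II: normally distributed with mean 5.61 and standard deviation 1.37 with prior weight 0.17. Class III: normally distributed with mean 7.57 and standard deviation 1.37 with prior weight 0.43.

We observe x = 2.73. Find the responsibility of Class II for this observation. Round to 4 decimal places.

0.0480

Apply Bayes' rule: the posterior for each component is proportional to its prior times its likelihood at x.
Normal densities:
  L_I = 0.268653
  L_II = 0.0319574
  L_III = 0.00056751
Unnormalised posteriors:
  w_I·L_I = 0.40 × 0.268653 = 0.107461
  w_II·L_II = 0.17 × 0.0319574 = 0.00543277
  w_III·L_III = 0.43 × 0.00056751 = 0.000244029
Marginal: 0.107461 + 0.00543277 + 0.000244029 = 0.113138
P(Class II | 2.73) = 0.00543277 / 0.113138 ≈ 0.0480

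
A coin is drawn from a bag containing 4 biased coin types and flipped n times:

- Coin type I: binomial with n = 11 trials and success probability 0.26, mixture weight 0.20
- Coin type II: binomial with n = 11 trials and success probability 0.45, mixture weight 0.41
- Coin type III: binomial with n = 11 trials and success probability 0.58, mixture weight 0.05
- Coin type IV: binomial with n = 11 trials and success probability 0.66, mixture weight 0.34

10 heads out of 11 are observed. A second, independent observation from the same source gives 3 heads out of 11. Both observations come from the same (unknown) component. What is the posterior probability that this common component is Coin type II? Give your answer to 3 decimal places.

0.346

P(component k | x) = π_k·f_k(x) / marginal(x), where marginal(x) = Σ_j π_j·f_j(x).
Since both observations come from the same component, the likelihood for component k is f_k(x₁)·f_k(x₂).
  f_I = [1.1491e-05] × [0.26077] = 2.99651e-06
  f_II = [0.00206006] × [0.125899] = 0.00025936
  f_III = [0.0199032] × [0.0311718] = 0.000620418
  f_IV = [0.0586558] × [0.00847124] = 0.000496887
Multiply by the mixture weights:
  π_I·f_I = 0.20 × 2.99651e-06 = 5.99302e-07
  π_II·f_II = 0.41 × 0.00025936 = 0.000106338
  π_III·f_III = 0.05 × 0.000620418 = 3.10209e-05
  π_IV·f_IV = 0.34 × 0.000496887 = 0.000168942
Evidence: 5.99302e-07 + 0.000106338 + 3.10209e-05 + 0.000168942 = 0.0003069
So the posterior for Coin type II is 0.000106338 / 0.0003069 ≈ 0.346.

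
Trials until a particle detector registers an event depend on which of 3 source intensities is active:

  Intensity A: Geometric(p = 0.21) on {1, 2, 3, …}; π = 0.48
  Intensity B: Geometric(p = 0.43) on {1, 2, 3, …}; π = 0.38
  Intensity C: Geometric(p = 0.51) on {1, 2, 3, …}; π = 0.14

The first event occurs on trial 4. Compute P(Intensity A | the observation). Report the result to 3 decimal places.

Apply Bayes' rule: the posterior for each component is proportional to its prior times its likelihood at x.
Evaluate each component's likelihood at the observed value:
  p_A = 0.21·(1−0.21)^3 = 0.21·0.493039 = 0.103538
  p_B = 0.43·(1−0.43)^3 = 0.43·0.185193 = 0.079633
  p_C = 0.51·(1−0.51)^3 = 0.51·0.117649 = 0.060001
Weight by the priors:
  π_A·p_A = 0.48 × 0.103538 = 0.0496983
  π_B·p_B = 0.38 × 0.079633 = 0.0302605
  π_C·p_C = 0.14 × 0.060001 = 0.00840014
Denominator: 0.0496983 + 0.0302605 + 0.00840014 = 0.088359
P(Intensity A | x) = 0.0496983 / 0.088359 ≈ 0.562

0.562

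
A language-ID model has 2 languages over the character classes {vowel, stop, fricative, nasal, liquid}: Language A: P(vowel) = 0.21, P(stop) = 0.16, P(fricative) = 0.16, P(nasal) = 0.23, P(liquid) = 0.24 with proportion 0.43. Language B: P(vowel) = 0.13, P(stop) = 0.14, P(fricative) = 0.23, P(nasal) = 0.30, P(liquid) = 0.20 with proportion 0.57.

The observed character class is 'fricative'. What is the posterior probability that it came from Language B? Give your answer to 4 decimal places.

0.6558

Posterior ∝ prior × likelihood, so P(k | x) ∝ π_k f_k(x); normalise over all components.
Component likelihoods at x = 'fricative':
  f_A = 0.16
  f_B = 0.23
Unnormalised posteriors:
  π_A·f_A = 0.43 × 0.16 = 0.0688
  π_B·f_B = 0.57 × 0.23 = 0.1311
Normaliser: 0.0688 + 0.1311 = 0.1999
So the posterior for Language B is 0.1311 / 0.1999 ≈ 0.6558.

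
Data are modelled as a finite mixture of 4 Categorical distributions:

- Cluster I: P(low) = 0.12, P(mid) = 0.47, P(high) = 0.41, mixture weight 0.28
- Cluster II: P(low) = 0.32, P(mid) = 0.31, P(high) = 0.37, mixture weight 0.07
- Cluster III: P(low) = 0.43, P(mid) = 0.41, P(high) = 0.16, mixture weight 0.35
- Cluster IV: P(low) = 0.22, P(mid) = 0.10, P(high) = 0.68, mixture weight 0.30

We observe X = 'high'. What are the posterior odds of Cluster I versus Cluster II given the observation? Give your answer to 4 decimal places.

4.4324

Posterior odds = (π_i f_i(x)) / (π_j f_j(x)); the normalising sum cancels.
Evaluate each component's likelihood at the observed value:
  p_I = P(high | comp) = 0.41
  p_II = P(high | comp) = 0.37
  p_III = P(high | comp) = 0.16
  p_IV = P(high | comp) = 0.68
Odds = (0.28/0.07) × (0.41/0.37) = 4 × 1.10811 ≈ 4.4324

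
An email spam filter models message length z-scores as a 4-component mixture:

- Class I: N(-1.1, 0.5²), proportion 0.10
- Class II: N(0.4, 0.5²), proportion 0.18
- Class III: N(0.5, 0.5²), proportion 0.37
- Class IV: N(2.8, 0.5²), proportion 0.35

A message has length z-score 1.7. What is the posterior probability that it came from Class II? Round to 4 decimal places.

0.1056

By Bayes' theorem, P(k | x) = π_k f_k(x) / Σ_j π_j f_j(x).
Component likelihoods at x = 1.7:
  p_I = (1/(0.5·√(2π)))·exp(−(1.7−-1.1)²/(2·0.5²)) = 0.797885·exp(-15.68000) = 1.23652e-07
  p_II = (1/(0.5·√(2π)))·exp(−(1.7−0.4)²/(2·0.5²)) = 0.797885·exp(-3.38000) = 0.0271659
  p_III = (1/(0.5·√(2π)))·exp(−(1.7−0.5)²/(2·0.5²)) = 0.797885·exp(-2.88000) = 0.0447891
  p_IV = (1/(0.5·√(2π)))·exp(−(1.7−2.8)²/(2·0.5²)) = 0.797885·exp(-2.42000) = 0.0709492
Weight by the priors:
  π_I·p_I = 0.10 × 1.23652e-07 = 1.23652e-08
  π_II·p_II = 0.18 × 0.0271659 = 0.00488987
  π_III·p_III = 0.37 × 0.0447891 = 0.016572
  π_IV·p_IV = 0.35 × 0.0709492 = 0.0248322
Normaliser: 1.23652e-08 + 0.00488987 + 0.016572 + 0.0248322 = 0.046294
So the posterior for Class II is 0.00488987 / 0.046294 ≈ 0.1056.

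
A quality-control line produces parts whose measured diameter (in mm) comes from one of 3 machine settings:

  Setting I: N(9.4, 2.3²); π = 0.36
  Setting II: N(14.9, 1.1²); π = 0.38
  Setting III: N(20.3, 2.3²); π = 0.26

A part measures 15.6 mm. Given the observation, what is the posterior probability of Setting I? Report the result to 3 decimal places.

Posterior ∝ prior × likelihood, so P(k | x) ∝ π_k f_k(x); normalise over all components.
Normal densities:
  p_I = 0.0045843
  p_II = 0.296198
  p_III = 0.021499
Multiply by the mixture weights:
  π_I·p_I = 0.36 × 0.0045843 = 0.00165035
  π_II·p_II = 0.38 × 0.296198 = 0.112555
  π_III·p_III = 0.26 × 0.021499 = 0.00558974
Sum: 0.00165035 + 0.112555 + 0.00558974 = 0.119795
Responsibility of Setting I: 0.00165035 / 0.119795 ≈ 0.014

0.014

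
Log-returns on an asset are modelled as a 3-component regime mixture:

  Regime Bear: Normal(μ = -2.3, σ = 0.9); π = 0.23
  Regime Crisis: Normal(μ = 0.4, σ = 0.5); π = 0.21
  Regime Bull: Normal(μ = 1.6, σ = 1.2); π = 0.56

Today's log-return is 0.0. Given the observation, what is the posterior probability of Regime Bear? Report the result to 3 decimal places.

P(component k | x) = π_k·f_k(x) / marginal(x), where marginal(x) = Σ_j π_j·f_j(x).
Component likelihoods at x = 0.0:
  p_Bear = 0.0169242
  p_Crisis = 0.579383
  p_Bull = 0.136675
Unnormalised posteriors:
  π_Bear·p_Bear = 0.23 × 0.0169242 = 0.00389257
  π_Crisis·p_Crisis = 0.21 × 0.579383 = 0.12167
  π_Bull·p_Bull = 0.56 × 0.136675 = 0.076538
Evidence: 0.00389257 + 0.12167 + 0.076538 = 0.202101
So the posterior for Regime Bear is 0.00389257 / 0.202101 ≈ 0.019.

0.019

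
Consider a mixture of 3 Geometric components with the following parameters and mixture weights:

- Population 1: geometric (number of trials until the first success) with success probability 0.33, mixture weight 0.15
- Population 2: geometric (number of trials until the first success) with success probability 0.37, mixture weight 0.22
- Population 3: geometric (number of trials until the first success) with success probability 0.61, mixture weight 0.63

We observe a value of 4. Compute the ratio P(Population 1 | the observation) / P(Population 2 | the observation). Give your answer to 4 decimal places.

Posterior odds = (π_i f_i(x)) / (π_j f_j(x)); the normalising sum cancels.
Geometric probabilities:
  f_1 = 0.0992518
  f_2 = 0.0925174
  f_3 = 0.0361846
Posterior odds = (π_1·f_1) / (π_2·f_2) = (0.15·0.0992518) / (0.22·0.0925174) = 0.0148878 / 0.0203538 ≈ 0.7314

0.7314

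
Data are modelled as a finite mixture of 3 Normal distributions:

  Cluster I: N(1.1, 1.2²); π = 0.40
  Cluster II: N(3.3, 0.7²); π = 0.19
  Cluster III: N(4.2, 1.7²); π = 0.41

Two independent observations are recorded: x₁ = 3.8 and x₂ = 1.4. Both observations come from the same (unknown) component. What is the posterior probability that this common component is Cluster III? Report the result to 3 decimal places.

0.551

Posterior ∝ prior × likelihood, so P(k | x) ∝ P(Z=k) f_k(x); normalise over all components.
Since both observations come from the same component, the likelihood for component k is f_k(x₁)·f_k(x₂).
  p_I = [0.0264497] × [0.322223] = 0.00852272
  p_II = [0.441593] × [0.0143223] = 0.00632464
  p_III = [0.228265] × [0.0604482] = 0.0137982
Weight by the priors:
  P(Z=I)·p_I = 0.40 × 0.00852272 = 0.00340909
  P(Z=II)·p_II = 0.19 × 0.00632464 = 0.00120168
  P(Z=III)·p_III = 0.41 × 0.0137982 = 0.00565726
Sum: 0.00340909 + 0.00120168 + 0.00565726 = 0.010268
P(Cluster III | x₁,x₂) = 0.00565726 / 0.010268 ≈ 0.551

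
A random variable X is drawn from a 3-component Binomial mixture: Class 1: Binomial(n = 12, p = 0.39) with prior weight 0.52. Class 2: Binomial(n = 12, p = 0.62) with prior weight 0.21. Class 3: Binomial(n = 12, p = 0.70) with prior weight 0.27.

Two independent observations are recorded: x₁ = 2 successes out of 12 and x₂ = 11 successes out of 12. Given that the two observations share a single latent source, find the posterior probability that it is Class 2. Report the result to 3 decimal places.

By Bayes' theorem, P(k | x) = π_k f_k(x) / Σ_j π_j f_j(x).
Since both observations come from the same component, the likelihood for component k is f_k(x₁)·f_k(x₂).
  p_1 = [0.0716096] × [0.000232392] = 1.66415e-05
  p_2 = [0.00159281] × [0.0237287] = 3.77952e-05
  p_3 = [0.000190964] × [0.0711838] = 1.35936e-05
Multiply by the mixture weights:
  π_1·p_1 = 0.52 × 1.66415e-05 = 8.6536e-06
  π_2·p_2 = 0.21 × 3.77952e-05 = 7.93699e-06
  π_3·p_3 = 0.27 × 1.35936e-05 = 3.67026e-06
Marginal: 8.6536e-06 + 7.93699e-06 + 3.67026e-06 = 2.02609e-05
Responsibility of Class 2: 7.93699e-06 / 2.02609e-05 ≈ 0.392

0.392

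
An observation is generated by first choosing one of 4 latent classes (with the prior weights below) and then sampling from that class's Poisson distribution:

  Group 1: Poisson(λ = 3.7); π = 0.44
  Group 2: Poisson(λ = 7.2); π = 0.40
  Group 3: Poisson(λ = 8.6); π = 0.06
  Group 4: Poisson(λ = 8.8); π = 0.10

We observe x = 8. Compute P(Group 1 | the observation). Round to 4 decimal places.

Posterior ∝ prior × likelihood, so P(k | x) ∝ P(Z=k) f_k(x); normalise over all components.
Component likelihoods at x = 8:
  f_1 = e^(−3.7)·3.7^8/8! = 0.0215379
  f_2 = e^(−7.2)·7.2^8/8! = 0.133727
  f_3 = e^(−8.6)·8.6^8/8! = 0.136626
  f_4 = e^(−8.8)·8.8^8/8! = 0.134446
Weight by the priors:
  P(Z=1)·f_1 = 0.44 × 0.0215379 = 0.00947668
  P(Z=2)·f_2 = 0.40 × 0.133727 = 0.0534908
  P(Z=3)·f_3 = 0.06 × 0.136626 = 0.00819758
  P(Z=4)·f_4 = 0.10 × 0.134446 = 0.0134446
Denominator: 0.00947668 + 0.0534908 + 0.00819758 + 0.0134446 = 0.0846097
So the posterior for Group 1 is 0.00947668 / 0.0846097 ≈ 0.1120.

0.1120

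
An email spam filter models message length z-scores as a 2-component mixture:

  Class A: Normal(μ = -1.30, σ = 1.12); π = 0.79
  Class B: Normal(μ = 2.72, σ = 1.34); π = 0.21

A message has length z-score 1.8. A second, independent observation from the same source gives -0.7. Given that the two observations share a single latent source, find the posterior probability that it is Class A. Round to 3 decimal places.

0.769

Apply Bayes' rule: the posterior for each component is proportional to its prior times its likelihood at x.
Since both observations come from the same component, the likelihood for component k is f_k(x₁)·f_k(x₂).
  f_A = [(1/(1.12·√(2π)))·exp(−(1.8−-1.30)²/(2·1.12²)) = 0.356198·exp(-3.83052) = 0.00772894] × [0.308584] = 0.00238502
  f_B = [(1/(1.34·√(2π)))·exp(−(1.8−2.72)²/(2·1.34²)) = 0.297718·exp(-0.23569) = 0.235206] × [0.0114637] = 0.00269633
Unnormalised posteriors:
  π_A·f_A = 0.79 × 0.00238502 = 0.00188417
  π_B·f_B = 0.21 × 0.00269633 = 0.000566229
Marginal: 0.00188417 + 0.000566229 = 0.0024504
P(Class A | data) ≈ 0.769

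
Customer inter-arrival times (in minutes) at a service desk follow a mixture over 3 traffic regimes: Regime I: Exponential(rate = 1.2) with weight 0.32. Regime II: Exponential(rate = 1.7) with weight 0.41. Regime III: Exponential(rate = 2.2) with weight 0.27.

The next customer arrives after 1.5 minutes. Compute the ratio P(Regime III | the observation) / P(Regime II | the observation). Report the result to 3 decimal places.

0.403

The posterior odds equal the prior odds times the likelihood ratio: (π_i/π_j)·(f_i(x)/f_j(x)).
Exponential densities:
  f_I = 1.2·e^(−1.2·1.5) = 1.2·e^(−1.8000) = 0.198359
  f_II = 1.7·e^(−1.7·1.5) = 1.7·e^(−2.5500) = 0.132739
  f_III = 2.2·e^(−2.2·1.5) = 2.2·e^(−3.3000) = 0.081143
Odds = (0.27/0.41) × (0.081143/0.132739) = 0.658537 × 0.611298 ≈ 0.403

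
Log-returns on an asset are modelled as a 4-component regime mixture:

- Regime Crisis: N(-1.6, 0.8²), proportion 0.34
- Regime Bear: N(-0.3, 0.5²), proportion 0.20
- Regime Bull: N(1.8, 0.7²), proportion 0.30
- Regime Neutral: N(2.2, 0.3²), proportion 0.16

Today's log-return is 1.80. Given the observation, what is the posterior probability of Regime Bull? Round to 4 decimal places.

0.6614

The responsibility of component k is P(Z=k) f_k(x) divided by Σ_j P(Z=j) f_j(x).
Evaluate each component's likelihood at the observed value:
  p_Crisis = 5.96483e-05
  p_Bear = 0.000117886
  p_Bull = 0.569918
  p_Neutral = 0.5467
Weight by the priors:
  P(Z=Crisis)·p_Crisis = 0.34 × 5.96483e-05 = 2.02804e-05
  P(Z=Bear)·p_Bear = 0.20 × 0.000117886 = 2.35772e-05
  P(Z=Bull)·p_Bull = 0.30 × 0.569918 = 0.170975
  P(Z=Neutral)·p_Neutral = 0.16 × 0.5467 = 0.087472
Normaliser: 2.02804e-05 + 2.35772e-05 + 0.170975 + 0.087472 = 0.258491
P(Regime Bull | x) = 0.170975 / 0.258491 ≈ 0.6614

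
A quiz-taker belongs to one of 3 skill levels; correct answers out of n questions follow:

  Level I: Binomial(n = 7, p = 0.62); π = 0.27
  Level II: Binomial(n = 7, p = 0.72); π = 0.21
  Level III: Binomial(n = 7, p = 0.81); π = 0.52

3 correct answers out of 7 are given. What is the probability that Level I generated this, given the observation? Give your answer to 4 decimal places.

The responsibility of component k is π_k f_k(x) divided by Σ_j π_j f_j(x).
Binomial probabilities:
  L_I = 0.173931
  L_II = 0.0802967
  L_III = 0.0242403
Unnormalised posteriors:
  π_I·L_I = 0.27 × 0.173931 = 0.0469614
  π_II·L_II = 0.21 × 0.0802967 = 0.0168623
  π_III·L_III = 0.52 × 0.0242403 = 0.0126049
Marginal: 0.0469614 + 0.0168623 + 0.0126049 = 0.0764287
Responsibility of Level I: 0.0469614 / 0.0764287 ≈ 0.6144

0.6144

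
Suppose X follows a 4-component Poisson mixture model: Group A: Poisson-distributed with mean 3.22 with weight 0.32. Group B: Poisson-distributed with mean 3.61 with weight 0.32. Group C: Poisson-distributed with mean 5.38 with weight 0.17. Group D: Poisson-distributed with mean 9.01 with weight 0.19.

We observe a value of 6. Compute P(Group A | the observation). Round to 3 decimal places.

The responsibility of component k is π_k f_k(x) divided by Σ_j π_j f_j(x).
Evaluate each component's likelihood at the observed value:
  f_A = 0.061855
  f_B = 0.0831587
  f_C = 0.155188
  f_D = 0.0907869
Unnormalised posteriors:
  π_A·f_A = 0.32 × 0.061855 = 0.0197936
  π_B·f_B = 0.32 × 0.0831587 = 0.0266108
  π_C·f_C = 0.17 × 0.155188 = 0.0263819
  π_D·f_D = 0.19 × 0.0907869 = 0.0172495
Denominator: 0.0197936 + 0.0266108 + 0.0263819 + 0.0172495 = 0.0900358
P(Group A | x) = 0.0197936 / 0.0900358 ≈ 0.220

0.220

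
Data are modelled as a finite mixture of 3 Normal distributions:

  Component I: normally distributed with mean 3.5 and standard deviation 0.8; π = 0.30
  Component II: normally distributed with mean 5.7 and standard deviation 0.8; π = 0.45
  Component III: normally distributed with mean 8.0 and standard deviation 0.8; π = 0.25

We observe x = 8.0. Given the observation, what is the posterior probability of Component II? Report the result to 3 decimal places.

0.028

P(component k | x) = w_k·f_k(x) / marginal(x), where marginal(x) = Σ_j w_j·f_j(x).
Normal densities:
  p_I = 6.71654e-08
  p_II = 0.00799765
  p_III = 0.498678
Multiply by the mixture weights:
  w_I·p_I = 0.30 × 6.71654e-08 = 2.01496e-08
  w_II·p_II = 0.45 × 0.00799765 = 0.00359894
  w_III·p_III = 0.25 × 0.498678 = 0.124669
Normaliser: 2.01496e-08 + 0.00359894 + 0.124669 = 0.128268
Responsibility of Component II: 0.00359894 / 0.128268 ≈ 0.028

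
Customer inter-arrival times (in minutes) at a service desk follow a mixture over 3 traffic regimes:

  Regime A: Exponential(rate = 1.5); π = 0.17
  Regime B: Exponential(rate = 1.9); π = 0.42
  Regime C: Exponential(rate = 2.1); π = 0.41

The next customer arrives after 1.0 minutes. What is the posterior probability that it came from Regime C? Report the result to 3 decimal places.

By Bayes' theorem, P(k | x) = P(Z=k) f_k(x) / Σ_j P(Z=j) f_j(x).
Evaluate each component's likelihood at the observed value:
  L_A = 0.334695
  L_B = 0.28418
  L_C = 0.257158
Prior × likelihood for each component:
  P(Z=A)·L_A = 0.17 × 0.334695 = 0.0568982
  P(Z=B)·L_B = 0.42 × 0.28418 = 0.119356
  P(Z=C)·L_C = 0.41 × 0.257158 = 0.105435
Denominator: 0.0568982 + 0.119356 + 0.105435 = 0.281689
P(Regime C | x) = 0.105435 / 0.281689 ≈ 0.374

0.374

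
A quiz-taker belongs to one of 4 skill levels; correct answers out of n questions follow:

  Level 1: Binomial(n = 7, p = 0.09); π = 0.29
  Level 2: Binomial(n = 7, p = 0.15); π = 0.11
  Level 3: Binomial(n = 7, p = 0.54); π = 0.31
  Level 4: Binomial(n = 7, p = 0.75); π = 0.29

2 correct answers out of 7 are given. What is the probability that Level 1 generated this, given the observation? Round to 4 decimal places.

Posterior ∝ prior × likelihood, so P(k | x) ∝ π_k f_k(x); normalise over all components.
Binomial probabilities:
  f_1 = C(7,2)·0.09^2·0.91^5 = 21·0.0081·0.624032 = 0.106148
  f_2 = C(7,2)·0.15^2·0.85^5 = 21·0.0225·0.443705 = 0.209651
  f_3 = C(7,2)·0.54^2·0.46^5 = 21·0.2916·0.0205963 = 0.126123
  f_4 = C(7,2)·0.75^2·0.25^5 = 21·0.5625·0.000976562 = 0.0115356
Multiply by the mixture weights:
  π_1·f_1 = 0.29 × 0.106148 = 0.0307829
  π_2·f_2 = 0.11 × 0.209651 = 0.0230616
  π_3·f_3 = 0.31 × 0.126123 = 0.0390983
  π_4·f_4 = 0.29 × 0.0115356 = 0.00334534
Denominator: 0.0307829 + 0.0230616 + 0.0390983 + 0.00334534 = 0.0962881
P(Level 1 | data) = 0.0307829 / 0.0962881 ≈ 0.3197

0.3197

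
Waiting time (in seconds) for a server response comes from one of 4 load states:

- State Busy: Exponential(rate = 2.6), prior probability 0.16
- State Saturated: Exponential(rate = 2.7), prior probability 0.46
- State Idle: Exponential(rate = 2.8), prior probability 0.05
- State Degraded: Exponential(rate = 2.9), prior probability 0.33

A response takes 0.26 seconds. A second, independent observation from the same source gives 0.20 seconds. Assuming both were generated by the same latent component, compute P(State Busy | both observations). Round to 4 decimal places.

By Bayes' theorem, P(k | x) = P(Z=k) f_k(x) / Σ_j P(Z=j) f_j(x).
Since both observations come from the same component, the likelihood for component k is f_k(x₁)·f_k(x₂).
  f_Busy = [2.6·e^(−2.6·0.26) = 2.6·e^(−0.6760) = 1.32248] × [1.54575] = 2.04423
  f_Saturated = [2.7·e^(−2.7·0.26) = 2.7·e^(−0.7020) = 1.3381] × [1.57342] = 2.1054
  f_Idle = [2.8·e^(−2.8·0.26) = 2.8·e^(−0.7280) = 1.35205] × [1.59939] = 2.16244
  f_Degraded = [2.9·e^(−2.9·0.26) = 2.9·e^(−0.7540) = 1.36439] × [1.62371] = 2.21537
Multiply by the mixture weights:
  P(Z=Busy)·f_Busy = 0.16 × 2.04423 = 0.327077
  P(Z=Saturated)·f_Saturated = 0.46 × 2.1054 = 0.968482
  P(Z=Idle)·f_Idle = 0.05 × 2.16244 = 0.108122
  P(Z=Degraded)·f_Degraded = 0.33 × 2.21537 = 0.731074
Normaliser: 0.327077 + 0.968482 + 0.108122 + 0.731074 = 2.13476
P(State Busy | data) ≈ 0.1532

0.1532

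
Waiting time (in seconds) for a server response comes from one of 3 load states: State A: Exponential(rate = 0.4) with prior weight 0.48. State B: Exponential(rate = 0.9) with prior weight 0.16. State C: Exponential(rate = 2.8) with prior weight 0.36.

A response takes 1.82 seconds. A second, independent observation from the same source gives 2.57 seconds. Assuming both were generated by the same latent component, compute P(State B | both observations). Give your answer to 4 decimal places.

P(component k | x) = π_k·f_k(x) / marginal(x), where marginal(x) = Σ_j π_j·f_j(x).
Since both observations come from the same component, the likelihood for component k is f_k(x₁)·f_k(x₂).
  L_A = [0.4·e^(−0.4·1.82) = 0.4·e^(−0.7280) = 0.19315] × [0.143089] = 0.0276375
  L_B = [0.9·e^(−0.9·1.82) = 0.9·e^(−1.6380) = 0.174932] × [0.0890675] = 0.0155807
  L_C = [2.8·e^(−2.8·1.82) = 2.8·e^(−5.0960) = 0.0171393] × [0.00209882] = 3.59723e-05
Prior × likelihood for each component:
  π_A·L_A = 0.48 × 0.0276375 = 0.013266
  π_B·L_B = 0.16 × 0.0155807 = 0.00249292
  π_C·L_C = 0.36 × 3.59723e-05 = 1.295e-05
Marginal: 0.013266 + 0.00249292 + 1.295e-05 = 0.0157719
P(State B | x₁, x₂) = 0.00249292 / 0.0157719 ≈ 0.1581

0.1581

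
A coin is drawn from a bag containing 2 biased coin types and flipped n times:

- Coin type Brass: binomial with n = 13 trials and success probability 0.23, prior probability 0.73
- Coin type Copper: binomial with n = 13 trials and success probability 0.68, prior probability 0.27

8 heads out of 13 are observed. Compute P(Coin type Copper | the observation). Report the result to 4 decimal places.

Apply Bayes' rule: the posterior for each component is proportional to its prior times its likelihood at x.
Binomial probabilities:
  p_Brass = 0.00272807
  p_Copper = 0.197424
Prior × likelihood for each component:
  π_Brass·p_Brass = 0.73 × 0.00272807 = 0.00199149
  π_Copper·p_Copper = 0.27 × 0.197424 = 0.0533045
Marginal: 0.00199149 + 0.0533045 = 0.0552959
P(Coin type Copper | the observation) ≈ 0.9640

0.9640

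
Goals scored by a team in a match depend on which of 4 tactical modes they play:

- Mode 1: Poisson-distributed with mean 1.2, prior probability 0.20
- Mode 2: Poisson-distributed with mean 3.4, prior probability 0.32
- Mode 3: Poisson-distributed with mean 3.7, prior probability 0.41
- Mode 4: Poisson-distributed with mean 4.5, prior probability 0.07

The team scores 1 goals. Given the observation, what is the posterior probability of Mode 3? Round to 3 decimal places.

0.251

Apply Bayes' rule: the posterior for each component is proportional to its prior times its likelihood at x.
Poisson probabilities:
  L_1 = e^(−1.2)·1.2^1/1! = 0.361433
  L_2 = e^(−3.4)·3.4^1/1! = 0.113469
  L_3 = e^(−3.7)·3.7^1/1! = 0.091477
  L_4 = e^(−4.5)·4.5^1/1! = 0.0499905
Prior × likelihood for each component:
  w_1·L_1 = 0.20 × 0.361433 = 0.0722866
  w_2·L_2 = 0.32 × 0.113469 = 0.0363101
  w_3·L_3 = 0.41 × 0.091477 = 0.0375056
  w_4·L_4 = 0.07 × 0.0499905 = 0.00349933
Marginal: 0.0722866 + 0.0363101 + 0.0375056 + 0.00349933 = 0.149602
So the posterior for Mode 3 is 0.0375056 / 0.149602 ≈ 0.251.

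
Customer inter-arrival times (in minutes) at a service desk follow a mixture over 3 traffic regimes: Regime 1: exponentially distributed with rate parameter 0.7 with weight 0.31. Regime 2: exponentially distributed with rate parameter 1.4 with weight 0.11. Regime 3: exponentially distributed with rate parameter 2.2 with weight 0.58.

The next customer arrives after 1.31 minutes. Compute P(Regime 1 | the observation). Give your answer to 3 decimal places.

0.474

By Bayes' theorem, P(k | x) = π_k f_k(x) / Σ_j π_j f_j(x).
Exponential densities:
  L_1 = 0.279801
  L_2 = 0.223682
  L_3 = 0.12325
Multiply by the mixture weights:
  π_1·L_1 = 0.31 × 0.279801 = 0.0867385
  π_2·L_2 = 0.11 × 0.223682 = 0.0246051
  π_3·L_3 = 0.58 × 0.12325 = 0.0714848
Sum: 0.0867385 + 0.0246051 + 0.0714848 = 0.182828
P(Regime 1 | x) ≈ 0.474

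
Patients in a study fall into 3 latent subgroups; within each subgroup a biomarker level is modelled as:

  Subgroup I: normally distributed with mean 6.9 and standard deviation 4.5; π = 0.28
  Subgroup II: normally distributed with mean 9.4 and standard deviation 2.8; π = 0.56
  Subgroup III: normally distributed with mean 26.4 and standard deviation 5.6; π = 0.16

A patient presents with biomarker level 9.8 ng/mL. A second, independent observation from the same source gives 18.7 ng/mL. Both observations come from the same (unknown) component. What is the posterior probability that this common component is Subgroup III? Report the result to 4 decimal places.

P(component k | x) = P(Z=k)·f_k(x) / marginal(x), where marginal(x) = Σ_j P(Z=j)·f_j(x).
Since both observations come from the same component, the likelihood for component k is f_k(x₁)·f_k(x₂).
  L_I = [0.0720302] × [0.00284828] = 0.000205162
  L_II = [0.141033] × [0.00057307] = 8.08218e-05
  L_III = [0.000880342] × [0.0276808] = 2.43685e-05
Prior × likelihood for each component:
  P(Z=I)·L_I = 0.28 × 0.000205162 = 5.74453e-05
  P(Z=II)·L_II = 0.56 × 8.08218e-05 = 4.52602e-05
  P(Z=III)·L_III = 0.16 × 2.43685e-05 = 3.89897e-06
Denominator: 5.74453e-05 + 4.52602e-05 + 3.89897e-06 = 0.000106605
Responsibility of Subgroup III: 3.89897e-06 / 0.000106605 ≈ 0.0366

0.0366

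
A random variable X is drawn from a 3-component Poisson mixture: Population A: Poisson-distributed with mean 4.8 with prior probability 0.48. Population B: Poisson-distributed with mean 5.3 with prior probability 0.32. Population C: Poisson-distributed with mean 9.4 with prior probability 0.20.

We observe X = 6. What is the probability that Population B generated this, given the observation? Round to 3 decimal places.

Apply Bayes' rule: the posterior for each component is proportional to its prior times its likelihood at x.
Component likelihoods at x = 6:
  p_A = 0.139798
  p_B = 0.15366
  p_C = 0.0792623
Prior × likelihood for each component:
  π_A·p_A = 0.48 × 0.139798 = 0.0671031
  π_B·p_B = 0.32 × 0.15366 = 0.0491713
  π_C·p_C = 0.20 × 0.0792623 = 0.0158525
Normaliser: 0.0671031 + 0.0491713 + 0.0158525 = 0.132127
So the posterior for Population B is 0.0491713 / 0.132127 ≈ 0.372.

0.372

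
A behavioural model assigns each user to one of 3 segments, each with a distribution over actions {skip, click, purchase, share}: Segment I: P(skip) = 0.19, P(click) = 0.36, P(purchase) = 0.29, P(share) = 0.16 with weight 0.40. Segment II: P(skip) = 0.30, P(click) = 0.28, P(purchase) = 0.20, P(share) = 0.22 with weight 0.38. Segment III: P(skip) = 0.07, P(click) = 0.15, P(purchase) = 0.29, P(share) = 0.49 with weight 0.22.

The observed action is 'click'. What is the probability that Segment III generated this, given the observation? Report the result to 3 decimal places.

0.116

Posterior ∝ prior × likelihood, so P(k | x) ∝ π_k f_k(x); normalise over all components.
Categorical probabilities:
  L_I = P(click | comp) = 0.36
  L_II = P(click | comp) = 0.28
  L_III = P(click | comp) = 0.15
Unnormalised posteriors:
  π_I·L_I = 0.40 × 0.36 = 0.144
  π_II·L_II = 0.38 × 0.28 = 0.1064
  π_III·L_III = 0.22 × 0.15 = 0.033
Marginal: 0.144 + 0.1064 + 0.033 = 0.2834
P(Segment III | data) = 0.033 / 0.2834 ≈ 0.116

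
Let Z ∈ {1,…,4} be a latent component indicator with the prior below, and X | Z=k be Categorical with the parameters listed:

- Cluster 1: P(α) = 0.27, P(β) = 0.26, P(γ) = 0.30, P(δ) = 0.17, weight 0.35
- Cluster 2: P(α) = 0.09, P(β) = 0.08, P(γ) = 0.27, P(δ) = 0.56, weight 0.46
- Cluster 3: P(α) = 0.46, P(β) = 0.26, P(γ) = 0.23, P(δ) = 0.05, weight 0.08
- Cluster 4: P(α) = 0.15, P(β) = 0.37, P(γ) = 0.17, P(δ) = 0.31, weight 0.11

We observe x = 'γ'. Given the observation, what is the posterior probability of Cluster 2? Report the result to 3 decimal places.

The responsibility of component k is P(Z=k) f_k(x) divided by Σ_j P(Z=j) f_j(x).
Evaluate each component's likelihood at the observed value:
  f_1 = P(γ | comp) = 0.30
  f_2 = P(γ | comp) = 0.27
  f_3 = P(γ | comp) = 0.23
  f_4 = P(γ | comp) = 0.17
Unnormalised posteriors:
  P(Z=1)·f_1 = 0.35 × 0.3 = 0.105
  P(Z=2)·f_2 = 0.46 × 0.27 = 0.1242
  P(Z=3)·f_3 = 0.08 × 0.23 = 0.0184
  P(Z=4)·f_4 = 0.11 × 0.17 = 0.0187
Denominator: 0.105 + 0.1242 + 0.0184 + 0.0187 = 0.2663
P(Cluster 2 | x) = 0.1242 / 0.2663 ≈ 0.466

0.466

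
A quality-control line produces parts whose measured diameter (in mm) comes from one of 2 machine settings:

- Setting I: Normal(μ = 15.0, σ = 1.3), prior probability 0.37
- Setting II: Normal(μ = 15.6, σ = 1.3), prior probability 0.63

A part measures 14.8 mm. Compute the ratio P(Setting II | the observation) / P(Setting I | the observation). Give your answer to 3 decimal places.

Only the two components matter; the odds are (π_i f_i(x)) / (π_j f_j(x)).
Normal densities:
  f_I = 0.303268
  f_II = 0.253941
Posterior odds = (π_II·f_II) / (π_I·f_I) = (0.63·0.253941) / (0.37·0.303268) = 0.159983 / 0.112209 ≈ 1.426

1.426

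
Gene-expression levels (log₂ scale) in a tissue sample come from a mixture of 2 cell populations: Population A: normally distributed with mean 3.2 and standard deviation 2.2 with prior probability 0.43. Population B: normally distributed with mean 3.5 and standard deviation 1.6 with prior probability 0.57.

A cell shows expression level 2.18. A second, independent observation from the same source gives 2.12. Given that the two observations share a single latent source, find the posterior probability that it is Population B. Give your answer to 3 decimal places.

Posterior ∝ prior × likelihood, so P(k | x) ∝ w_k f_k(x); normalise over all components.
Since both observations come from the same component, the likelihood for component k is f_k(x₁)·f_k(x₂).
  L_A = [0.162858] × [0.160752] = 0.0261798
  L_B = [0.177417] × [0.171891] = 0.0304963
Weight by the priors:
  w_A·L_A = 0.43 × 0.0261798 = 0.0112573
  w_B·L_B = 0.57 × 0.0304963 = 0.0173829
Denominator: 0.0112573 + 0.0173829 = 0.0286402
P(Population B | x) = 0.0173829 / 0.0286402 ≈ 0.607

0.607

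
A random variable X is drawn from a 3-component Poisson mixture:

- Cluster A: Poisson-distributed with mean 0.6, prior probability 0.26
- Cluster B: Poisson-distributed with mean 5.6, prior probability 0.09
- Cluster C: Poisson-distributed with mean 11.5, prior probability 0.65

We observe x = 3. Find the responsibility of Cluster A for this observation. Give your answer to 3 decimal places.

0.310

Posterior ∝ prior × likelihood, so P(k | x) ∝ P(Z=k) f_k(x); normalise over all components.
Poisson probabilities:
  f_A = 0.0197572
  f_B = 0.108234
  f_C = 0.00256777
Prior × likelihood for each component:
  P(Z=A)·f_A = 0.26 × 0.0197572 = 0.00513688
  P(Z=B)·f_B = 0.09 × 0.108234 = 0.00974106
  P(Z=C)·f_C = 0.65 × 0.00256777 = 0.00166905
Evidence: 0.00513688 + 0.00974106 + 0.00166905 = 0.016547
Responsibility of Cluster A: 0.00513688 / 0.016547 ≈ 0.310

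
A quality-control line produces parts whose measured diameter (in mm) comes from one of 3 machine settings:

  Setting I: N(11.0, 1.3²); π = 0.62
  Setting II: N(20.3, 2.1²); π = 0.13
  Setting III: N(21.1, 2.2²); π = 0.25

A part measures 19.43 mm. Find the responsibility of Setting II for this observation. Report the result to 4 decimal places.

0.4001

Posterior ∝ prior × likelihood, so P(k | x) ∝ P(Z=k) f_k(x); normalise over all components.
Component likelihoods at x = 19.43 mm:
  p_I = (1/(1.3·√(2π)))·exp(−(19.43−11.0)²/(2·1.3²)) = 0.306879·exp(-21.02512) = 2.26921e-10
  p_II = (1/(2.1·√(2π)))·exp(−(19.43−20.3)²/(2·2.1²)) = 0.189973·exp(-0.08582) = 0.17435
  p_III = (1/(2.2·√(2π)))·exp(−(19.43−21.1)²/(2·2.2²)) = 0.181337·exp(-0.28811) = 0.135945
Multiply by the mixture weights:
  P(Z=I)·p_I = 0.62 × 2.26921e-10 = 1.40691e-10
  P(Z=II)·p_II = 0.13 × 0.17435 = 0.0226655
  P(Z=III)·p_III = 0.25 × 0.135945 = 0.0339862
Evidence: 1.40691e-10 + 0.0226655 + 0.0339862 = 0.0566517
P(Setting II | 19.43 mm) = 0.0226655 / 0.0566517 ≈ 0.4001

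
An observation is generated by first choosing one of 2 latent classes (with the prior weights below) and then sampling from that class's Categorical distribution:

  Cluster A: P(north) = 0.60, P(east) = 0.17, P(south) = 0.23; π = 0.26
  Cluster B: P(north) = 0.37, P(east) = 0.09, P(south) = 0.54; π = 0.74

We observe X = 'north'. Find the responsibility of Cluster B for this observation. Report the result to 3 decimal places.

The responsibility of component k is P(Z=k) f_k(x) divided by Σ_j P(Z=j) f_j(x).
Categorical probabilities:
  f_A = 0.6
  f_B = 0.37
Weight by the priors:
  P(Z=A)·f_A = 0.26 × 0.6 = 0.156
  P(Z=B)·f_B = 0.74 × 0.37 = 0.2738
Evidence: 0.156 + 0.2738 = 0.4298
Responsibility of Cluster B: 0.2738 / 0.4298 ≈ 0.637

0.637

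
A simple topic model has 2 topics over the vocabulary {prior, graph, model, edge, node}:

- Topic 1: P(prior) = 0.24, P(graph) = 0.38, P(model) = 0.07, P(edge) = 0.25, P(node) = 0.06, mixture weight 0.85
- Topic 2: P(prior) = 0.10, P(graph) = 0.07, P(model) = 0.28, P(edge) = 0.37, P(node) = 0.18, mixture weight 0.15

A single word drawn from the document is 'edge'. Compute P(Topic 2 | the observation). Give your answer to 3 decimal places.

0.207

By Bayes' theorem, P(k | x) = π_k f_k(x) / Σ_j π_j f_j(x).
Evaluate each component's likelihood at the observed value:
  L_1 = 0.25
  L_2 = 0.37
Prior × likelihood for each component:
  π_1·L_1 = 0.85 × 0.25 = 0.2125
  π_2·L_2 = 0.15 × 0.37 = 0.0555
Sum: 0.2125 + 0.0555 = 0.268
So the posterior for Topic 2 is 0.0555 / 0.268 ≈ 0.207.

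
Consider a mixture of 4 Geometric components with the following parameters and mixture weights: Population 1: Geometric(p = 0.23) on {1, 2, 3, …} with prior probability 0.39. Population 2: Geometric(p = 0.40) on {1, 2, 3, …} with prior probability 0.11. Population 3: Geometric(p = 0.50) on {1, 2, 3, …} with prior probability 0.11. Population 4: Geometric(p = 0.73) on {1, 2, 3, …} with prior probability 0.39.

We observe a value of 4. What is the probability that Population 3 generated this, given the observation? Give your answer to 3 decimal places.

The responsibility of component k is π_k f_k(x) divided by Σ_j π_j f_j(x).
Component likelihoods at x = 4:
  p_1 = 0.23·(1−0.23)^3 = 0.23·0.456533 = 0.105003
  p_2 = 0.40·(1−0.40)^3 = 0.40·0.216 = 0.0864
  p_3 = 0.50·(1−0.50)^3 = 0.50·0.125 = 0.0625
  p_4 = 0.73·(1−0.73)^3 = 0.73·0.019683 = 0.0143686
Prior × likelihood for each component:
  π_1·p_1 = 0.39 × 0.105003 = 0.040951
  π_2·p_2 = 0.11 × 0.0864 = 0.009504
  π_3·p_3 = 0.11 × 0.0625 = 0.006875
  π_4·p_4 = 0.39 × 0.0143686 = 0.00560375
Denominator: 0.040951 + 0.009504 + 0.006875 + 0.00560375 = 0.0629338
P(Population 3 | data) ≈ 0.109

0.109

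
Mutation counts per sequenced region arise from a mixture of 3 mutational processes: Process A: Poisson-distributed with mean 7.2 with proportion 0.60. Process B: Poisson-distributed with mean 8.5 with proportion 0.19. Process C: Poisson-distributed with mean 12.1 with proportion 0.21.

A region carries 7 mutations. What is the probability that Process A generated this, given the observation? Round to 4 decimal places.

By Bayes' theorem, P(k | x) = π_k f_k(x) / Σ_j π_j f_j(x).
Poisson probabilities:
  f_A = 0.148586
  f_B = 0.129419
  f_C = 0.0418894
Prior × likelihood for each component:
  π_A·f_A = 0.60 × 0.148586 = 0.0891513
  π_B·f_B = 0.19 × 0.129419 = 0.0245897
  π_C·f_C = 0.21 × 0.0418894 = 0.00879677
Denominator: 0.0891513 + 0.0245897 + 0.00879677 = 0.122538
P(Process A | x) = 0.0891513 / 0.122538 ≈ 0.7275

0.7275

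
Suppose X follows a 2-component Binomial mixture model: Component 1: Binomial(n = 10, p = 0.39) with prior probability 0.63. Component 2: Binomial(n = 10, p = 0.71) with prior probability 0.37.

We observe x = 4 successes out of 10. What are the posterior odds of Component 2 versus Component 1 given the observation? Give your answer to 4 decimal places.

The posterior odds equal the prior odds times the likelihood ratio: (π_i/π_j)·(f_i(x)/f_j(x)).
Component likelihoods at x = 4 successes out of 10:
  p_1 = 0.250298
  p_2 = 0.0317425
Posterior odds = (π_2·p_2) / (π_1·p_1) = (0.37·0.0317425) / (0.63·0.250298) = 0.0117447 / 0.157688 ≈ 0.0745

0.0745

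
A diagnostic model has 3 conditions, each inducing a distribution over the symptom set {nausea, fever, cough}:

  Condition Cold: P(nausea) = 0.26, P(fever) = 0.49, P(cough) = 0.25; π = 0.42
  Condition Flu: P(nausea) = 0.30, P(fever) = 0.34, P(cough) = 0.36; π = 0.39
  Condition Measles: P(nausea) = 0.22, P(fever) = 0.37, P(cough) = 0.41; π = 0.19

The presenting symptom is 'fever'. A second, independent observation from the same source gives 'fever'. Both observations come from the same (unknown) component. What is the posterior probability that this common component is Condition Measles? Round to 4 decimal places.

The responsibility of component k is P(Z=k) f_k(x) divided by Σ_j P(Z=j) f_j(x).
Since both observations come from the same component, the likelihood for component k is f_k(x₁)·f_k(x₂).
  p_Cold = [P(fever | comp) = 0.49] × [0.49] = 0.2401
  p_Flu = [P(fever | comp) = 0.34] × [0.34] = 0.1156
  p_Measles = [P(fever | comp) = 0.37] × [0.37] = 0.1369
Unnormalised posteriors:
  P(Z=Cold)·p_Cold = 0.42 × 0.2401 = 0.100842
  P(Z=Flu)·p_Flu = 0.39 × 0.1156 = 0.045084
  P(Z=Measles)·p_Measles = 0.19 × 0.1369 = 0.026011
Sum: 0.100842 + 0.045084 + 0.026011 = 0.171937
Responsibility of Condition Measles: 0.026011 / 0.171937 ≈ 0.1513

0.1513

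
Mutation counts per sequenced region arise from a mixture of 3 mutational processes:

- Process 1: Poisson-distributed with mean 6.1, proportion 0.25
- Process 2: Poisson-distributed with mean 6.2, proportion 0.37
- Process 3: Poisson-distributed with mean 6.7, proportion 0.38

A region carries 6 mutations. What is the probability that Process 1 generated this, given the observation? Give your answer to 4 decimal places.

Apply Bayes' rule: the posterior for each component is proportional to its prior times its likelihood at x.
Component likelihoods at x = 6 mutations:
  L_1 = e^(−6.1)·6.1^6/6! = 0.160491
  L_2 = e^(−6.2)·6.2^6/6! = 0.1601
  L_3 = e^(−6.7)·6.7^6/6! = 0.154648
Multiply by the mixture weights:
  π_1·L_1 = 0.25 × 0.160491 = 0.0401227
  π_2·L_2 = 0.37 × 0.1601 = 0.0592371
  π_3·L_3 = 0.38 × 0.154648 = 0.0587661
Denominator: 0.0401227 + 0.0592371 + 0.0587661 = 0.158126
So the posterior for Process 1 is 0.0401227 / 0.158126 ≈ 0.2537.

0.2537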